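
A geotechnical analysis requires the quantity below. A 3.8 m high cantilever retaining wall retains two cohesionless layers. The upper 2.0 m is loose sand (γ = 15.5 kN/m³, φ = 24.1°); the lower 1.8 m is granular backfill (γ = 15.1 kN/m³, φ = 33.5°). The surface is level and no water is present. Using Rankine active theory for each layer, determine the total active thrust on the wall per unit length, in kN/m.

36.2 kN/m

K_a1 = tan²(45°−24.1°/2) = 0.4201; K_a2 = tan²(45°−33.5°/2) = 0.2887.
Layer 1: σ at base = K_a1 γ₁ h₁ = 13.02 kPa; P₁ = ½×13.02×2.0 = 13.02.
Layer 2: σ_v at top = γ₁h₁ = 31.00; σ_h top = K_a2×31.00 = 8.950; σ_h base = K_a2×(31.00+15.1×1.8) = 16.80.
P₂ = ½(8.950+16.80)×1.8 = 23.17. Total P_a = 13.02+23.17 = 36.20 kN/m.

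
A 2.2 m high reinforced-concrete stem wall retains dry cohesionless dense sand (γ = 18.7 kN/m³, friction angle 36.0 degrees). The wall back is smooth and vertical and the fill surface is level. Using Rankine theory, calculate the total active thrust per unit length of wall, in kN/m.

11.7 kN/m

K_a = tan²(45° − φ/2) = 0.2596.
P_a = ½ K_a γ H² = 0.5 × 0.2596 × 18.7 × 2.2² = 11.75 kN/m.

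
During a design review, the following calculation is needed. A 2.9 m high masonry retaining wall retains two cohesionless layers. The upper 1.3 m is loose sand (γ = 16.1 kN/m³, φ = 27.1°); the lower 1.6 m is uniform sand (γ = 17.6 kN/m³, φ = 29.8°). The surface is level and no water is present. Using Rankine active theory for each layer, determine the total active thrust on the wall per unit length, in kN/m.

23.9 kN/m

K_a1 = tan²(45°−27.1°/2) = 0.3741; K_a2 = tan²(45°−29.8°/2) = 0.3360.
Layer 1: σ at base = K_a1 γ₁ h₁ = 7.829 kPa; P₁ = ½×7.829×1.3 = 5.089.
Layer 2: σ_v at top = γ₁h₁ = 20.93; σ_h top = K_a2×20.93 = 7.033; σ_h base = K_a2×(20.93+17.6×1.6) = 16.50.
P₂ = ½(7.033+16.50)×1.6 = 18.82. Total P_a = 5.089+18.82 = 23.91 kN/m.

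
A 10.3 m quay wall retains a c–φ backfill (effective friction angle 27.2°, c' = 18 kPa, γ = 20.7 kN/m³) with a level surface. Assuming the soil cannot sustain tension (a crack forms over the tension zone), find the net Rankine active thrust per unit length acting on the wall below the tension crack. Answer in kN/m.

214 kN/m

K_a = 0.3726; √K_a = 0.6104.
Tension-crack depth z_c = 2c/(γ√K_a) = 2×18/(20.7×0.6104) = 2.849 m.
σ_a at base = K_a γ H − 2c√K_a = 0.3726×20.7×10.3 − 2×18×0.6104 = 57.47 kPa.
P_a = ½ × 57.47 × (H − z_c) = 0.5×57.47×7.451 = 214.1 kN/m.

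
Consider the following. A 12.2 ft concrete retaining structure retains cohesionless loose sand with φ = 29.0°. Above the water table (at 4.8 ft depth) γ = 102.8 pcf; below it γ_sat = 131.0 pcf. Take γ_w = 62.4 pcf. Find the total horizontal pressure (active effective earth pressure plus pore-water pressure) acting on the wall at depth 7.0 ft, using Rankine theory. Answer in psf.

361 psf

K_a = (1 − sin φ)/(1 + sin φ) = 0.3470.
γ' = 131.0 − 62.4 = 68.60 pcf.
Effective vertical stress at 7.0 ft: σ'_v = 102.8×4.8 + 68.60×2.20 = 644.4 psf.
σ'_h = K_a σ'_v = 0.3470 × 644.4 = 223.6 psf; u = γ_w × 2.20 = 137.3 psf.
Total σ_h = 223.6 + 137.3 = 360.9 psf.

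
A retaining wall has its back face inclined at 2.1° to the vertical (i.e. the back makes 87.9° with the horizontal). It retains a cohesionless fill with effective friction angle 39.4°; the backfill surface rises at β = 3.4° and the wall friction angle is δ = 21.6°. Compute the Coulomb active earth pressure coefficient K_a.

K_a = sin²(α+φ) / [sin²α · sin(α−δ) · (1 + √{sin(φ+δ)sin(φ−β) / (sin(α−δ)sin(α+β))})²].
With α = 87.9°, φ = 39.4°, δ = 21.6°, β = 3.4°: K_a = 0.2261.

0.226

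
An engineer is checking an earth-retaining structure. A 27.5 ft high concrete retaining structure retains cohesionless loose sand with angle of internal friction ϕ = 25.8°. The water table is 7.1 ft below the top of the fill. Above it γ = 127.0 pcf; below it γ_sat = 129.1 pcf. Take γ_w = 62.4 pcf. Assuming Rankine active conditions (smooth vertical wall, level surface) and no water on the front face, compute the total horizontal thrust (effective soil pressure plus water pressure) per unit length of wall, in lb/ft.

26900 lb/ft

K_a = tan²(45° − φ/2) = 0.3935.
γ' = 129.1 − 62.4 = 66.70 pcf. Depth below WT = 20.4 ft.
σ'_h at WT = K_a γ d_w = 354.8 psf; at base = 354.8 + K_a γ' × 20.4 = 890.3 psf.
P₁ (0–7.1 ft) = ½×354.8×7.1 = 1260. P₂ (7.1–27.5 ft) = ½(354.8+890.3)×20.4 = 12700.
P_w = ½ γ_w h₂² = 0.5×62.4×20.4² = 12980. Total = 1260+12700+12980 = 26940 lb/ft.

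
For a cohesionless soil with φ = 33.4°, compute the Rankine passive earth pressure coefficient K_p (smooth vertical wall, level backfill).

3.45

K_p = (1 + sin φ)/(1 − sin φ) = tan²(45° + 33.4°/2) = 3.449.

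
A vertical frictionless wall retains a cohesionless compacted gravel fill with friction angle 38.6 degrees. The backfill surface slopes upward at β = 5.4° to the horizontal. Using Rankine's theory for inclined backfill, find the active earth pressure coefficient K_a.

K_a = cos β · (cos β − √(cos²β − cos²φ)) / (cos β + √(cos²β − cos²φ)).
cos β = 0.9956, cos φ = 0.7815, √(cos²β − cos²φ) = 0.6167.
K_a = 0.9956 × (0.9956 − 0.6167)/(0.9956 + 0.6167) = 0.2339.

0.234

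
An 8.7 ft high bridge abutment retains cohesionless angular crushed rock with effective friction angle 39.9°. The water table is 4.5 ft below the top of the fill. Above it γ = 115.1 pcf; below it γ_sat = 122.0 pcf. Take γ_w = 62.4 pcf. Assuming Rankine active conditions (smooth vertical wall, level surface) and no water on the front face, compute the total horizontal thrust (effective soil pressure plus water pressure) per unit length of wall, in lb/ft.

K_a = tan²(45° − φ/2) = 0.2184.
γ' = 122.0 − 62.4 = 59.60 pcf. Depth below WT = 4.2 ft.
σ'_h at WT = K_a γ d_w = 113.1 psf; at base = 113.1 + K_a γ' × 4.2 = 167.8 psf.
P₁ (0–4.5 ft) = ½×113.1×4.5 = 254.6. P₂ (4.5–8.7 ft) = ½(113.1+167.8)×4.2 = 590.0.
P_w = ½ γ_w h₂² = 0.5×62.4×4.2² = 550.4. Total = 254.6+590.0+550.4 = 1395 lb/ft.

1390 lb/ft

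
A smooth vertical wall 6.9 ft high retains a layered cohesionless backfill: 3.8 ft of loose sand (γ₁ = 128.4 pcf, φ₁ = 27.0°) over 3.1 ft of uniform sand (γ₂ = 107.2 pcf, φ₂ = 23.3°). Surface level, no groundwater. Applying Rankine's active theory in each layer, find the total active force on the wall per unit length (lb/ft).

K_a1 = tan²(45°−27.0°/2) = 0.3755; K_a2 = tan²(45°−23.3°/2) = 0.4331.
Layer 1: σ at base = K_a1 γ₁ h₁ = 183.2 psf; P₁ = ½×183.2×3.8 = 348.1.
Layer 2: σ_v at top = γ₁h₁ = 487.9; σ_h top = K_a2×487.9 = 211.3; σ_h base = K_a2×(487.9+107.2×3.1) = 355.3.
P₂ = ½(211.3+355.3)×3.1 = 878.2. Total P_a = 348.1+878.2 = 1226 lb/ft.

1230 lb/ft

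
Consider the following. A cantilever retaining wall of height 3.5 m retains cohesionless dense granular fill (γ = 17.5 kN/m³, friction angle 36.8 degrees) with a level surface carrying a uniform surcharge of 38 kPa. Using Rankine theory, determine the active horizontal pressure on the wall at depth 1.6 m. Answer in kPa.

16.6 kPa

K_a = (1 − sin φ)/(1 + sin φ) = 0.2508.
σ_v = γz + q = 17.5 × 1.6 + 38 = 66.00 kPa.
σ_h = K_a σ_v = 0.2508 × 66.00 = 16.55 kPa.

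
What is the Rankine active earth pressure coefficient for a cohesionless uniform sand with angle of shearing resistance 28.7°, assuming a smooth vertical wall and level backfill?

K_a = tan²(45° − φ/2) = tan²(30.65°) = 0.3511.

0.351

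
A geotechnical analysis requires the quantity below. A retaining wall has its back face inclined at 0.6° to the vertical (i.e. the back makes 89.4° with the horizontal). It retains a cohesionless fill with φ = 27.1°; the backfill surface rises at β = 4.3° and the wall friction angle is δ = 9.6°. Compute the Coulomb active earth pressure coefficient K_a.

K_a = sin²(α+φ) / [sin²α · sin(α−δ) · (1 + √{sin(φ+δ)sin(φ−β) / (sin(α−δ)sin(α+β))})²].
With α = 89.4°, φ = 27.1°, δ = 9.6°, β = 4.3°: K_a = 0.3688.

0.369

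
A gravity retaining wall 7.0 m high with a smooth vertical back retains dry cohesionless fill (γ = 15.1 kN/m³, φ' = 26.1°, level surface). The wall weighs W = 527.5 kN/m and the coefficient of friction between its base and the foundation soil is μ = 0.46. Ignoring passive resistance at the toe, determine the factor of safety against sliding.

1.69

K_a = tan²(45° − 26.1°/2) = 0.3889.
P_a = ½K_aγH² = 0.5×0.3889×15.1×7.0² = 143.9 kN/m, acting at H/3 = 2.333 m above the base.
FS_sliding = μW / P_a = 0.46×527.5 / 143.9 = 1.686.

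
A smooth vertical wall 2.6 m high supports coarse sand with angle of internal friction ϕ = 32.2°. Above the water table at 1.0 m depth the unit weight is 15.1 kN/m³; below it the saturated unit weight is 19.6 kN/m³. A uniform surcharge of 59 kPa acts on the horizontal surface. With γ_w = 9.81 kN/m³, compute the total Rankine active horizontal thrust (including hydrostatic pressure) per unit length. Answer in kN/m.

K_a = tan²(45° − φ/2) = 0.3047.
γ' = 19.6 − 9.81 = 9.790 kN/m³. h₂ = H − d_w = 1.6 m.
σ'_h: at surface K_a·q = 17.98; at WT K_a(q+γd_w) = 22.58; at base K_a(q+γd_w+γ'h₂) = 27.35 kPa.
P₁ = ½(17.98+22.58)×1.0 = 20.28; P₂ = ½(22.58+27.35)×1.6 = 39.95; P_w = ½γ_w h₂² = 12.56.
Total = 20.28+39.95+12.56 = 72.79 kN/m.

72.8 kN/m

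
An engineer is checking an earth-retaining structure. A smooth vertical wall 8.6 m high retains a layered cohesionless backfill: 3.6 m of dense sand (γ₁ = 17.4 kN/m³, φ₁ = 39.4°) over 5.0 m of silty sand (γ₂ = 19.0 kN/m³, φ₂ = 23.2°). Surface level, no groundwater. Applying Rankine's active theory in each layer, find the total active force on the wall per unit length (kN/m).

K_a1 = tan²(45°−39.4°/2) = 0.2234; K_a2 = tan²(45°−23.2°/2) = 0.4348.
Layer 1: σ at base = K_a1 γ₁ h₁ = 14.00 kPa; P₁ = ½×14.00×3.6 = 25.19.
Layer 2: σ_v at top = γ₁h₁ = 62.64; σ_h top = K_a2×62.64 = 27.23; σ_h base = K_a2×(62.64+19.0×5.0) = 68.54.
P₂ = ½(27.23+68.54)×5.0 = 239.4. Total P_a = 25.19+239.4 = 264.6 kN/m.

265 kN/m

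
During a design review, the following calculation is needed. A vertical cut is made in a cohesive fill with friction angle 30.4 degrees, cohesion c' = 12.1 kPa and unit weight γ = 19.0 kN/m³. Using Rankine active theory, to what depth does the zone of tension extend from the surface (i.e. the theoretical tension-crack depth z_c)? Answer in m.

K_a = tan²(45° − 30.4°/2) = 0.3280; √K_a = 0.5727.
The active pressure is zero where K_a γ z = 2c√K_a, so z_c = 2c/(γ√K_a) = 2×12.1/(19.0×0.5727) = 2.224 m.

2.22 m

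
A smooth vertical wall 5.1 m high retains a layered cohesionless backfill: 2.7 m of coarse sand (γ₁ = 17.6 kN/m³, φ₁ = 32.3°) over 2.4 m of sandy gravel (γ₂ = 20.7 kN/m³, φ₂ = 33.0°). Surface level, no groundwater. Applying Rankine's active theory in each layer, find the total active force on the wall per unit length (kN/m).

K_a1 = tan²(45°−32.3°/2) = 0.3035; K_a2 = tan²(45°−33.0°/2) = 0.2948.
Layer 1: σ at base = K_a1 γ₁ h₁ = 14.42 kPa; P₁ = ½×14.42×2.7 = 19.47.
Layer 2: σ_v at top = γ₁h₁ = 47.52; σ_h top = K_a2×47.52 = 14.01; σ_h base = K_a2×(47.52+20.7×2.4) = 28.65.
P₂ = ½(14.01+28.65)×2.4 = 51.20. Total P_a = 19.47+51.20 = 70.67 kN/m.

70.7 kN/m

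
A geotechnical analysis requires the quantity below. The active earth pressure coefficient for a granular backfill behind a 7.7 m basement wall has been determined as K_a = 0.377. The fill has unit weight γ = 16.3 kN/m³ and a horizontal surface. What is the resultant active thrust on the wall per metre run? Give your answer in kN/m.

P = ½ K_a γ H² = 0.5 × 0.377 × 16.3 × 7.7² = 182.2 kN/m.

182 kN/m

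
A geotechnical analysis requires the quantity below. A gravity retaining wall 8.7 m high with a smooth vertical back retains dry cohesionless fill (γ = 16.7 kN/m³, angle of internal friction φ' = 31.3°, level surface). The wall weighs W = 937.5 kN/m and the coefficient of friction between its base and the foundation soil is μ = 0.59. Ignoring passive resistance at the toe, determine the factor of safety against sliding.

2.77

K_a = tan²(45° − 31.3°/2) = 0.3162.
P_a = ½K_aγH² = 0.5×0.3162×16.7×8.7² = 199.8 kN/m, acting at H/3 = 2.900 m above the base.
FS_sliding = μW / P_a = 0.59×937.5 / 199.8 = 2.768.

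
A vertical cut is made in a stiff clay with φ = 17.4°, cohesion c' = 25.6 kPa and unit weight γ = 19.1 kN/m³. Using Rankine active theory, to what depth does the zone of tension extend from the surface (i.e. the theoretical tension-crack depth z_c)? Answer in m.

3.65 m

K_a = tan²(45° − 17.4°/2) = 0.5396; √K_a = 0.7346.
The active pressure is zero where K_a γ z = 2c√K_a, so z_c = 2c/(γ√K_a) = 2×25.6/(19.1×0.7346) = 3.649 m.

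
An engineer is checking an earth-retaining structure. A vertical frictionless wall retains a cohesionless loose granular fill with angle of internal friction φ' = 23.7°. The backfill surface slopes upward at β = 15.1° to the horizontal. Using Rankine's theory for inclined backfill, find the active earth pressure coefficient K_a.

0.501

K_a = cos β · (cos β − √(cos²β − cos²φ)) / (cos β + √(cos²β − cos²φ)).
cos β = 0.9655, cos φ = 0.9157, √(cos²β − cos²φ) = 0.3061.
K_a = 0.9655 × (0.9655 − 0.3061)/(0.9655 + 0.3061) = 0.5006.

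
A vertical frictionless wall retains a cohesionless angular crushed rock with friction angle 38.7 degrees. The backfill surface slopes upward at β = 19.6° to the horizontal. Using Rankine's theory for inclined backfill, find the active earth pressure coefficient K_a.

K_a = cos β · (cos β − √(cos²β − cos²φ)) / (cos β + √(cos²β − cos²φ)).
cos β = 0.9421, cos φ = 0.7804, √(cos²β − cos²φ) = 0.5276.
K_a = 0.9421 × (0.9421 − 0.5276)/(0.9421 + 0.5276) = 0.2656.

0.266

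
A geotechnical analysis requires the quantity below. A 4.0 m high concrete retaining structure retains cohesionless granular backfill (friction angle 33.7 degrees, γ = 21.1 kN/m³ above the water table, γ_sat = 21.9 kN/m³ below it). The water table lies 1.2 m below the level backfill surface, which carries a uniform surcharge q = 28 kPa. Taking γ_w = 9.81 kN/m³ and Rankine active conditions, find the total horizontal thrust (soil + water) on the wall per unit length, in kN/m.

109 kN/m

K_a = tan²(45° − φ/2) = 0.2863.
γ' = 21.9 − 9.81 = 12.09 kN/m³. h₂ = H − d_w = 2.8 m.
σ'_h: at surface K_a·q = 8.016; at WT K_a(q+γd_w) = 15.27; at base K_a(q+γd_w+γ'h₂) = 24.96 kPa.
P₁ = ½(8.016+15.27)×1.2 = 13.97; P₂ = ½(15.27+24.96)×2.8 = 56.31; P_w = ½γ_w h₂² = 38.46.
Total = 13.97+56.31+38.46 = 108.7 kN/m.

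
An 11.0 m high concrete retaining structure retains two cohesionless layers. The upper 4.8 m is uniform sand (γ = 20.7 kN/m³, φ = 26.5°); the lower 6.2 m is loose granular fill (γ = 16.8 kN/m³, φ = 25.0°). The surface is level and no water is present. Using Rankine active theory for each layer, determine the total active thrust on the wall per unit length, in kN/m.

K_a1 = tan²(45°−26.5°/2) = 0.3829; K_a2 = tan²(45°−25.0°/2) = 0.4059.
Layer 1: σ at base = K_a1 γ₁ h₁ = 38.05 kPa; P₁ = ½×38.05×4.8 = 91.32.
Layer 2: σ_v at top = γ₁h₁ = 99.36; σ_h top = K_a2×99.36 = 40.33; σ_h base = K_a2×(99.36+16.8×6.2) = 82.60.
P₂ = ½(40.33+82.60)×6.2 = 381.1. Total P_a = 91.32+381.1 = 472.4 kN/m.

472 kN/m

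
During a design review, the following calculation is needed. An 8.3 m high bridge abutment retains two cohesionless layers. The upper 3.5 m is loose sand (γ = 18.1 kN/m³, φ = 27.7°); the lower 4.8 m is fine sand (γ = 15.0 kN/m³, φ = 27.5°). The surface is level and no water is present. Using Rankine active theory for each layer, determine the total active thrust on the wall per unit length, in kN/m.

216 kN/m

K_a1 = tan²(45°−27.7°/2) = 0.3653; K_a2 = tan²(45°−27.5°/2) = 0.3682.
Layer 1: σ at base = K_a1 γ₁ h₁ = 23.14 kPa; P₁ = ½×23.14×3.5 = 40.50.
Layer 2: σ_v at top = γ₁h₁ = 63.35; σ_h top = K_a2×63.35 = 23.33; σ_h base = K_a2×(63.35+15.0×4.8) = 49.84.
P₂ = ½(23.33+49.84)×4.8 = 175.6. Total P_a = 40.50+175.6 = 216.1 kN/m.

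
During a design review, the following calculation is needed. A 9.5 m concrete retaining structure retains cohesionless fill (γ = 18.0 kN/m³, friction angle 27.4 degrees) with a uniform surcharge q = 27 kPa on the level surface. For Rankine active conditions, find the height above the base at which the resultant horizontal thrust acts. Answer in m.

K_a = 0.3697.
Triangular part P₁ = ½K_aγH² = 300.3 at H/3 = 3.167 m; rectangular part P₂ = K_a q H = 94.82 at H/2 = 4.750 m.
ȳ = (P₁·3.167 + P₂·4.750)/(P₁+P₂) = 3.547 m.

3.55 m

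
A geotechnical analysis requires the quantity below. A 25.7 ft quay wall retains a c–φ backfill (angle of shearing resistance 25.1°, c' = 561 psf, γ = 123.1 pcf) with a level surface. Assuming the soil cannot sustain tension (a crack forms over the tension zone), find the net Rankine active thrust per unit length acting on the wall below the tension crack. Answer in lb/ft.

K_a = 0.4043; √K_a = 0.6358.
Tension-crack depth z_c = 2c/(γ√K_a) = 2×561/(123.1×0.6358) = 14.33 ft.
σ_a at base = K_a γ H − 2c√K_a = 0.4043×123.1×25.7 − 2×561×0.6358 = 565.6 psf.
P_a = ½ × 565.6 × (H − z_c) = 0.5×565.6×11.37 = 3214 lb/ft.

3210 lb/ft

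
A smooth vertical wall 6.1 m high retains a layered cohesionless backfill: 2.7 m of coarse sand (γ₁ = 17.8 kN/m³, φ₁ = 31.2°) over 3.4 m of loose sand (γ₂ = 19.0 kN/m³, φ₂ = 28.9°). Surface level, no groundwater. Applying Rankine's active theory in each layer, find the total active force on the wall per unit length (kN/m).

K_a1 = tan²(45°−31.2°/2) = 0.3175; K_a2 = tan²(45°−28.9°/2) = 0.3484.
Layer 1: σ at base = K_a1 γ₁ h₁ = 15.26 kPa; P₁ = ½×15.26×2.7 = 20.60.
Layer 2: σ_v at top = γ₁h₁ = 48.06; σ_h top = K_a2×48.06 = 16.74; σ_h base = K_a2×(48.06+19.0×3.4) = 39.25.
P₂ = ½(16.74+39.25)×3.4 = 95.18. Total P_a = 20.60+95.18 = 115.8 kN/m.

116 kN/m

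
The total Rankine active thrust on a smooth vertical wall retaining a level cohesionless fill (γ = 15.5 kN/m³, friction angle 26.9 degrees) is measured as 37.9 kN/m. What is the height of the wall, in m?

3.60 m

K_a = 0.3770. P_a = ½ K_a γ H² ⇒ H = √(2P_a/(K_a γ)).
H = √(2×37.9/(0.3770×15.5)) = 3.602 m.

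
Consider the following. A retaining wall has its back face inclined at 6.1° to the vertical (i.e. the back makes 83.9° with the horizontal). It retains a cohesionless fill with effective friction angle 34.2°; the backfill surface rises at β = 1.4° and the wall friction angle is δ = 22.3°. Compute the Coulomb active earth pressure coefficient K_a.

K_a = sin²(α+φ) / [sin²α · sin(α−δ) · (1 + √{sin(φ+δ)sin(φ−β) / (sin(α−δ)sin(α+β))})²].
With α = 83.9°, φ = 34.2°, δ = 22.3°, β = 1.4°: K_a = 0.3032.

0.303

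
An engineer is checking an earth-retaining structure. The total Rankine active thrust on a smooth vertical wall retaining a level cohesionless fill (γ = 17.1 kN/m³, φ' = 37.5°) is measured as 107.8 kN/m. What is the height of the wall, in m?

7.20 m

K_a = 0.2432. P_a = ½ K_a γ H² ⇒ H = √(2P_a/(K_a γ)).
H = √(2×107.8/(0.2432×17.1)) = 7.200 m.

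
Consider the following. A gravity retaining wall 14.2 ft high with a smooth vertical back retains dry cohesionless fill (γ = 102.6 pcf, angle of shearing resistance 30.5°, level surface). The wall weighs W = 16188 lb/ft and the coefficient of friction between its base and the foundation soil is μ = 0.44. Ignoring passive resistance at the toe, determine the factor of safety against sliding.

K_a = tan²(45° − 30.5°/2) = 0.3267.
P_a = ½K_aγH² = 0.5×0.3267×102.6×14.2² = 3379 lb/ft, acting at H/3 = 4.733 ft above the base.
FS_sliding = μW / P_a = 0.44×16188 / 3379 = 2.108.

2.11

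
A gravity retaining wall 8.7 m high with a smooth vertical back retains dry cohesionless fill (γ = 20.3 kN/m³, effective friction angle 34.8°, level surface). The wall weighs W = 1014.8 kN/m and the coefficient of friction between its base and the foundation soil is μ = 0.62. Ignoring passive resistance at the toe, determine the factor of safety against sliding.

3.00

K_a = tan²(45° − 34.8°/2) = 0.2733.
P_a = ½K_aγH² = 0.5×0.2733×20.3×8.7² = 210.0 kN/m, acting at H/3 = 2.900 m above the base.
FS_sliding = μW / P_a = 0.62×1014.8 / 210.0 = 2.997.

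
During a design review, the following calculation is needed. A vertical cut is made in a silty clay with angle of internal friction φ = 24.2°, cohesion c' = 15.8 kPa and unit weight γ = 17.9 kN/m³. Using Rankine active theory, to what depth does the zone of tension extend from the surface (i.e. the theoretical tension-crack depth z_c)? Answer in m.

K_a = tan²(45° − 24.2°/2) = 0.4185; √K_a = 0.6469.
The active pressure is zero where K_a γ z = 2c√K_a, so z_c = 2c/(γ√K_a) = 2×15.8/(17.9×0.6469) = 2.729 m.

2.73 m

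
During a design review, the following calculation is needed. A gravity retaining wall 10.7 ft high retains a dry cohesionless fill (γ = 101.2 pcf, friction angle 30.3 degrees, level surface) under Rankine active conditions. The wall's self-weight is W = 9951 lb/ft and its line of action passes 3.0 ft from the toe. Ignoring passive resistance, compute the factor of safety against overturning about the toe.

K_a = tan²(45° − 30.3°/2) = 0.3293.
P_a = ½K_aγH² = 0.5×0.3293×101.2×10.7² = 1908 lb/ft, acting at H/3 = 3.567 ft above the base.
Overturning moment M_o = P_a × H/3 = 1908 × 3.567 = 6805.
Resisting moment M_r = W × 3.0 = 9951 × 3.0 = 29850.
FS_overturning = M_r/M_o = 29850/6805 = 4.387.

4.39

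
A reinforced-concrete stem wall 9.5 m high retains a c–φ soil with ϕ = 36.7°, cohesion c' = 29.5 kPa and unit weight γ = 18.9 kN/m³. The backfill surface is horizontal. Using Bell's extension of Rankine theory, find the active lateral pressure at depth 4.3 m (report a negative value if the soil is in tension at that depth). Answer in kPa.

-9.14 kPa

K_a = (1 − sin φ)/(1 + sin φ) = 0.2519.
σ_a = K_a γ z − 2c√K_a = 0.2519×18.9×4.3 − 2×29.5×0.5019 = -9.141 kPa.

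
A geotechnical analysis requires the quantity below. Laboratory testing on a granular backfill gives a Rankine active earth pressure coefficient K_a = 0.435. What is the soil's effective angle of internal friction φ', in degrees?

K_a = tan²(45° − φ/2) ⇒ 45° − φ/2 = arctan(√0.435) = 33.41°.
φ = 2(45° − 33.41°) = 23.19°.

23.2°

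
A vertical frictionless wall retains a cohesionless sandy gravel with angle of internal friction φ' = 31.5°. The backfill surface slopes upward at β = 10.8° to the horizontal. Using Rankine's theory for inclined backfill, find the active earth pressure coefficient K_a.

K_a = cos β · (cos β − √(cos²β − cos²φ)) / (cos β + √(cos²β − cos²φ)).
cos β = 0.9823, cos φ = 0.8526, √(cos²β − cos²φ) = 0.4877.
K_a = 0.9823 × (0.9823 − 0.4877)/(0.9823 + 0.4877) = 0.3305.

0.330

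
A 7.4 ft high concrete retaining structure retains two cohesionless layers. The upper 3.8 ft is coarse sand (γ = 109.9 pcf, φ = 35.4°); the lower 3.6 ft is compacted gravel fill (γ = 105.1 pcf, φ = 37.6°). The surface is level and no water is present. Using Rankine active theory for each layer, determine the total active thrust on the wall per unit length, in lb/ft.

K_a1 = tan²(45°−35.4°/2) = 0.2664; K_a2 = tan²(45°−37.6°/2) = 0.2421.
Layer 1: σ at base = K_a1 γ₁ h₁ = 111.3 psf; P₁ = ½×111.3×3.8 = 211.4.
Layer 2: σ_v at top = γ₁h₁ = 417.6; σ_h top = K_a2×417.6 = 101.1; σ_h base = K_a2×(417.6+105.1×3.6) = 192.7.
P₂ = ½(101.1+192.7)×3.6 = 528.9. Total P_a = 211.4+528.9 = 740.3 lb/ft.

740 lb/ft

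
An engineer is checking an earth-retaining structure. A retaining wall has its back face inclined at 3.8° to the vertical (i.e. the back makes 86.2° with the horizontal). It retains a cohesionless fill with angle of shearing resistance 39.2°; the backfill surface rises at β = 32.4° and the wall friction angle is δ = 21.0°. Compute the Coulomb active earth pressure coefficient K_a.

0.398

K_a = sin²(α+φ) / [sin²α · sin(α−δ) · (1 + √{sin(φ+δ)sin(φ−β) / (sin(α−δ)sin(α+β))})²].
With α = 86.2°, φ = 39.2°, δ = 21.0°, β = 32.4°: K_a = 0.3980.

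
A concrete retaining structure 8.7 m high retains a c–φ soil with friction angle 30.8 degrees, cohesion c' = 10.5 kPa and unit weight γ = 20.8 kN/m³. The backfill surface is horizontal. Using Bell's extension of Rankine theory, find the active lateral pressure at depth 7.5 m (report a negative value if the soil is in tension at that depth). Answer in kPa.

K_a = (1 − sin φ)/(1 + sin φ) = 0.3227.
σ_a = K_a γ z − 2c√K_a = 0.3227×20.8×7.5 − 2×10.5×0.5681 = 38.41 kPa.

38.4 kPa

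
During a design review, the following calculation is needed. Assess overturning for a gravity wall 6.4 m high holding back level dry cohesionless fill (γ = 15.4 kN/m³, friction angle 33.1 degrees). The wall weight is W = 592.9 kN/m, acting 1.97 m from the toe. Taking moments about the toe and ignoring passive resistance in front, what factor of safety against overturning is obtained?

5.91

K_a = tan²(45° − 33.1°/2) = 0.2936.
P_a = ½K_aγH² = 0.5×0.2936×15.4×6.4² = 92.59 kN/m, acting at H/3 = 2.133 m above the base.
Overturning moment M_o = P_a × H/3 = 92.59 × 2.133 = 197.5.
Resisting moment M_r = W × 1.97 = 592.9 × 1.97 = 1168.
FS_overturning = M_r/M_o = 1168/197.5 = 5.913.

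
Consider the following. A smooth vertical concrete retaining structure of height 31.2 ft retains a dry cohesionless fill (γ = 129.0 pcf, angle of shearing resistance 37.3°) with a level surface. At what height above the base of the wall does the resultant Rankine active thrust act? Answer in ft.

10.4 ft

K_a = 0.2453.
The pressure distribution is triangular, so the resultant acts at H/3 above the base = 31.2/3 = 10.40 ft.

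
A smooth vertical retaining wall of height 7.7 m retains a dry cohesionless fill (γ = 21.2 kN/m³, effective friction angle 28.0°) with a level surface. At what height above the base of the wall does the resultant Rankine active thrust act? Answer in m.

K_a = 0.3610.
The pressure distribution is triangular, so the resultant acts at H/3 above the base = 7.7/3 = 2.567 m.

2.57 m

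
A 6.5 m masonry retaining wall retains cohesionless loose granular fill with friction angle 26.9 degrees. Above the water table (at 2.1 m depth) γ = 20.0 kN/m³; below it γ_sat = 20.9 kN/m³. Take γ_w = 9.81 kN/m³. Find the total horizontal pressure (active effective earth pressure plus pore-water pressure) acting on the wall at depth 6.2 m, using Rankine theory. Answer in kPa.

73.2 kPa

K_a = (1 − sin φ)/(1 + sin φ) = 0.3770.
γ' = 20.9 − 9.81 = 11.09 kN/m³.
Effective vertical stress at 6.2 m: σ'_v = 20.0×2.1 + 11.09×4.10 = 87.47 kPa.
σ'_h = K_a σ'_v = 0.3770 × 87.47 = 32.98 kPa; u = γ_w × 4.10 = 40.22 kPa.
Total σ_h = 32.98 + 40.22 = 73.20 kPa.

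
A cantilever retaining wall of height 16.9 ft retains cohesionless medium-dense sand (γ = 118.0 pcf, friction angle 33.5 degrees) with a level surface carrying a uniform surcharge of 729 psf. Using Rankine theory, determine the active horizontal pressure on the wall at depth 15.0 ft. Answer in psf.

721 psf

K_a = (1 − sin φ)/(1 + sin φ) = 0.2887.
σ_v = γz + q = 118.0 × 15.0 + 729 = 2499 psf.
σ_h = K_a σ_v = 0.2887 × 2499 = 721.5 psf.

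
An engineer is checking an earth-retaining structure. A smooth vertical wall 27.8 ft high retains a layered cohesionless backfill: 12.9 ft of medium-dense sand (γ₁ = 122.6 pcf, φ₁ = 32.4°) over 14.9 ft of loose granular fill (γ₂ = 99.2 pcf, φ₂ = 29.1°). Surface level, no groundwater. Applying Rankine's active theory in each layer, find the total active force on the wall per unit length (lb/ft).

15000 lb/ft

K_a1 = tan²(45°−32.4°/2) = 0.3022; K_a2 = tan²(45°−29.1°/2) = 0.3456.
Layer 1: σ at base = K_a1 γ₁ h₁ = 478.0 psf; P₁ = ½×478.0×12.9 = 3083.
Layer 2: σ_v at top = γ₁h₁ = 1582; σ_h top = K_a2×1582 = 546.6; σ_h base = K_a2×(1582+99.2×14.9) = 1057.
P₂ = ½(546.6+1057)×14.9 = 11950. Total P_a = 3083+11950 = 15030 lb/ft.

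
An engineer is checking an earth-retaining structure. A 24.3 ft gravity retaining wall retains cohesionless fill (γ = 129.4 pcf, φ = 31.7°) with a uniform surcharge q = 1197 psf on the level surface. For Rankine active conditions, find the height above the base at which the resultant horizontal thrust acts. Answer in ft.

9.85 ft

K_a = 0.3111.
Triangular part P₁ = ½K_aγH² = 11880 at H/3 = 8.100 ft; rectangular part P₂ = K_a q H = 9048 at H/2 = 12.15 ft.
ȳ = (P₁·8.100 + P₂·12.15)/(P₁+P₂) = 9.851 ft.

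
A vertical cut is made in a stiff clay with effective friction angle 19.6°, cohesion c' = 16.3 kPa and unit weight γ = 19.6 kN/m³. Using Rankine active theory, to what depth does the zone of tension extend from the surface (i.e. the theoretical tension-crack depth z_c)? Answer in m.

2.36 m

K_a = tan²(45° − 19.6°/2) = 0.4976; √K_a = 0.7054.
The active pressure is zero where K_a γ z = 2c√K_a, so z_c = 2c/(γ√K_a) = 2×16.3/(19.6×0.7054) = 2.358 m.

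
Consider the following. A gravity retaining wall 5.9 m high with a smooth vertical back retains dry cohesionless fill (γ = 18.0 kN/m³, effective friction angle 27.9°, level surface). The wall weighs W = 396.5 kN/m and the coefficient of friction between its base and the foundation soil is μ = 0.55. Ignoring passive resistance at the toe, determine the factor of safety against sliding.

K_a = tan²(45° − 27.9°/2) = 0.3625.
P_a = ½K_aγH² = 0.5×0.3625×18.0×5.9² = 113.6 kN/m, acting at H/3 = 1.967 m above the base.
FS_sliding = μW / P_a = 0.55×396.5 / 113.6 = 1.920.

1.92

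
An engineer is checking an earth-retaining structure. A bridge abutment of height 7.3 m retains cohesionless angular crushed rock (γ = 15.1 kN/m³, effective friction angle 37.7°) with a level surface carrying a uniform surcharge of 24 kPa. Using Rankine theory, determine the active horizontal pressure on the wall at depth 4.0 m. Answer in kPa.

K_a = (1 − sin φ)/(1 + sin φ) = 0.2411.
σ_v = γz + q = 15.1 × 4.0 + 24 = 84.40 kPa.
σ_h = K_a σ_v = 0.2411 × 84.40 = 20.35 kPa.

20.3 kPa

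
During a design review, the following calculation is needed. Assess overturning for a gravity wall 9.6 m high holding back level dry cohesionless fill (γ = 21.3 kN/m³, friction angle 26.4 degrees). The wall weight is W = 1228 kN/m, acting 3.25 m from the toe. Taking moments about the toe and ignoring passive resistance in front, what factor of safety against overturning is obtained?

3.31

K_a = tan²(45° − 26.4°/2) = 0.3844.
P_a = ½K_aγH² = 0.5×0.3844×21.3×9.6² = 377.3 kN/m, acting at H/3 = 3.200 m above the base.
Overturning moment M_o = P_a × H/3 = 377.3 × 3.200 = 1207.
Resisting moment M_r = W × 3.25 = 1228 × 3.25 = 3991.
FS_overturning = M_r/M_o = 3991/1207 = 3.305.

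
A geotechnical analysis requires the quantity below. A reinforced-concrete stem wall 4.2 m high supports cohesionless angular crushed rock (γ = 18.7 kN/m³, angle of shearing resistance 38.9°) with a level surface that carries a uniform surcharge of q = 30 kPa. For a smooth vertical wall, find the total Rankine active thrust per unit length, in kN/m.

66.5 kN/m

K_a = tan²(45° − φ/2) = 0.2285.
Soil triangle: ½ K_a γ H² = 0.5×0.2285×18.7×4.2² = 37.69 kN/m.
Surcharge rectangle: K_a q H = 0.2285×30×4.2 = 28.79 kN/m.
Total = 37.69 + 28.79 = 66.49 kN/m.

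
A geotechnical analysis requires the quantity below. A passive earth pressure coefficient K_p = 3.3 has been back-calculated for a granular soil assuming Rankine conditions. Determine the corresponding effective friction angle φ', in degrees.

K_p = (1+sin φ)/(1−sin φ) ⇒ sin φ = (K_p − 1)/(K_p + 1) = 0.5349.
φ = arcsin(0.5349) = 32.34°.

32.3°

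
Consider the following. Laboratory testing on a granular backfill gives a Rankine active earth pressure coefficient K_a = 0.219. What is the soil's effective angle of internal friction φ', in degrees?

39.8°

K_a = tan²(45° − φ/2) ⇒ 45° − φ/2 = arctan(√0.219) = 25.08°.
φ = 2(45° − 25.08°) = 39.84°.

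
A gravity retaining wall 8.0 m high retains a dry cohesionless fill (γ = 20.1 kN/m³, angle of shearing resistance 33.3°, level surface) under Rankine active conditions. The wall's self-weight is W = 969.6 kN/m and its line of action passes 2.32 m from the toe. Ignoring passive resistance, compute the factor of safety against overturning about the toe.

4.50

K_a = tan²(45° − 33.3°/2) = 0.2911.
P_a = ½K_aγH² = 0.5×0.2911×20.1×8.0² = 187.3 kN/m, acting at H/3 = 2.667 m above the base.
Overturning moment M_o = P_a × H/3 = 187.3 × 2.667 = 499.4.
Resisting moment M_r = W × 2.32 = 969.6 × 2.32 = 2249.
FS_overturning = M_r/M_o = 2249/499.4 = 4.505.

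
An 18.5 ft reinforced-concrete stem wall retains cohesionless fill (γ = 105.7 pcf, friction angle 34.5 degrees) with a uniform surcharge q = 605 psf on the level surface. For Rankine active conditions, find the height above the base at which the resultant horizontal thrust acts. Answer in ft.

7.35 ft

K_a = 0.2768.
Triangular part P₁ = ½K_aγH² = 5007 at H/3 = 6.167 ft; rectangular part P₂ = K_a q H = 3098 at H/2 = 9.250 ft.
ȳ = (P₁·6.167 + P₂·9.250)/(P₁+P₂) = 7.345 ft.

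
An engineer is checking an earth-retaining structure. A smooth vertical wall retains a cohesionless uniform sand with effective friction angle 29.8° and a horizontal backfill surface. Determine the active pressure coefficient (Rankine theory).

K_a = (1 − sin φ)/(1 + sin φ) = (1 − sin 29.8°)/(1 + sin 29.8°) = 0.3360.

0.336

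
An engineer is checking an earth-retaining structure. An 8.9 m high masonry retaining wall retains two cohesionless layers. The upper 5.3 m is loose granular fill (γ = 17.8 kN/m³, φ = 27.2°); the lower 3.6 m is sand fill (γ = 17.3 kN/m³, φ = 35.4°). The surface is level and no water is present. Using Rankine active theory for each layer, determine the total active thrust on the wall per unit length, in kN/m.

K_a1 = tan²(45°−27.2°/2) = 0.3726; K_a2 = tan²(45°−35.4°/2) = 0.2664.
Layer 1: σ at base = K_a1 γ₁ h₁ = 35.15 kPa; P₁ = ½×35.15×5.3 = 93.15.
Layer 2: σ_v at top = γ₁h₁ = 94.34; σ_h top = K_a2×94.34 = 25.13; σ_h base = K_a2×(94.34+17.3×3.6) = 41.72.
P₂ = ½(25.13+41.72)×3.6 = 120.3. Total P_a = 93.15+120.3 = 213.5 kN/m.

213 kN/m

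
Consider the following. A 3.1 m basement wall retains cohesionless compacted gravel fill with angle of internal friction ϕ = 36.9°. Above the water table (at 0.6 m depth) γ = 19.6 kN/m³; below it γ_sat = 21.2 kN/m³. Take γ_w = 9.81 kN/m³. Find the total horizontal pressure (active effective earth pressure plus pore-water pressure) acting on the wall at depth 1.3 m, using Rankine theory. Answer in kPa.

11.8 kPa

K_a = (1 − sin φ)/(1 + sin φ) = 0.2497.
γ' = 21.2 − 9.81 = 11.39 kN/m³.
Effective vertical stress at 1.3 m: σ'_v = 19.6×0.6 + 11.39×0.700 = 19.73 kPa.
σ'_h = K_a σ'_v = 0.2497 × 19.73 = 4.927 kPa; u = γ_w × 0.700 = 6.867 kPa.
Total σ_h = 4.927 + 6.867 = 11.79 kPa.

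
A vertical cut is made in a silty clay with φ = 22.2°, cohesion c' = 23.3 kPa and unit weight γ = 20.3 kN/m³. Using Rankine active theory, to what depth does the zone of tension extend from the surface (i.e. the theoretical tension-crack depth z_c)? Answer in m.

3.42 m

K_a = tan²(45° − 22.2°/2) = 0.4515; √K_a = 0.6720.
The active pressure is zero where K_a γ z = 2c√K_a, so z_c = 2c/(γ√K_a) = 2×23.3/(20.3×0.6720) = 3.416 m.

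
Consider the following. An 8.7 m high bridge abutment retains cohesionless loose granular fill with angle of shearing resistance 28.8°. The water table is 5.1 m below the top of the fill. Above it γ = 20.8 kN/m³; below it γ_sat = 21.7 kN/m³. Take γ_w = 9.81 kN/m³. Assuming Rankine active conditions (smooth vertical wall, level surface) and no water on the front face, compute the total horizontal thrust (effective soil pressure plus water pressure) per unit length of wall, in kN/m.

K_a = tan²(45° − φ/2) = 0.3498.
γ' = 21.7 − 9.81 = 11.89 kN/m³. Depth below WT = 3.6 m.
σ'_h at WT = K_a γ d_w = 37.10 kPa; at base = 37.10 + K_a γ' × 3.6 = 52.07 kPa.
P₁ (0–5.1 m) = ½×37.10×5.1 = 94.61. P₂ (5.1–8.7 m) = ½(37.10+52.07)×3.6 = 160.5.
P_w = ½ γ_w h₂² = 0.5×9.81×3.6² = 63.57. Total = 94.61+160.5+63.57 = 318.7 kN/m.

319 kN/m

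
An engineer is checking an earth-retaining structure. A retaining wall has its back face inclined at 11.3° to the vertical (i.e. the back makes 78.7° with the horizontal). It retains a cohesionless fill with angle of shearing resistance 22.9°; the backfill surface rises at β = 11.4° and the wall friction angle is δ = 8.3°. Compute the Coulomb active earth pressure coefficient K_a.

0.598

K_a = sin²(α+φ) / [sin²α · sin(α−δ) · (1 + √{sin(φ+δ)sin(φ−β) / (sin(α−δ)sin(α+β))})²].
With α = 78.7°, φ = 22.9°, δ = 8.3°, β = 11.4°: K_a = 0.5978.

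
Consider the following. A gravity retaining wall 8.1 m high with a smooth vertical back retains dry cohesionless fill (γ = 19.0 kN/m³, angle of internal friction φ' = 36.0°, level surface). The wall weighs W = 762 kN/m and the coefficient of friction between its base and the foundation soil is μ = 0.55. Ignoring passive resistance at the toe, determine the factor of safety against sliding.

K_a = tan²(45° − 36.0°/2) = 0.2596.
P_a = ½K_aγH² = 0.5×0.2596×19.0×8.1² = 161.8 kN/m, acting at H/3 = 2.700 m above the base.
FS_sliding = μW / P_a = 0.55×762 / 161.8 = 2.590.

2.59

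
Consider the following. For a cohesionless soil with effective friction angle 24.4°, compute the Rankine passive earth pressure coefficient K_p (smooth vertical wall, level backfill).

K_p = (1 + sin φ)/(1 − sin φ) = tan²(45° + 24.4°/2) = 2.408.

2.41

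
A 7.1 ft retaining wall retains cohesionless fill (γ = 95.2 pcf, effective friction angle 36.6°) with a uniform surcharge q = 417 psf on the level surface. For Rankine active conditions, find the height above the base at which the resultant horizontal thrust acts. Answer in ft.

K_a = 0.2530.
Triangular part P₁ = ½K_aγH² = 607.0 at H/3 = 2.367 ft; rectangular part P₂ = K_a q H = 748.9 at H/2 = 3.550 ft.
ȳ = (P₁·2.367 + P₂·3.550)/(P₁+P₂) = 3.020 ft.

3.02 ft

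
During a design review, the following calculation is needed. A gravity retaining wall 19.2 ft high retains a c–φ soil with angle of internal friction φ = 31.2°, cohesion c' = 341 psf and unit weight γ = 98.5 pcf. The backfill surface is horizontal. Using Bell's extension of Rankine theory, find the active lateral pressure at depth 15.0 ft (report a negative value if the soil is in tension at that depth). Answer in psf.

K_a = (1 − sin φ)/(1 + sin φ) = 0.3175.
σ_a = K_a γ z − 2c√K_a = 0.3175×98.5×15.0 − 2×341×0.5635 = 84.82 psf.

84.8 psf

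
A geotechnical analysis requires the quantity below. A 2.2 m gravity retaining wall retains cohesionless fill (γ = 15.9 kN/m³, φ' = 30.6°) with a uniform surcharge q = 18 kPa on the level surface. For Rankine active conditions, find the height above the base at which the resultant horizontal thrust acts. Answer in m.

0.919 m

K_a = 0.3253.
Triangular part P₁ = ½K_aγH² = 12.52 at H/3 = 0.7333 m; rectangular part P₂ = K_a q H = 12.88 at H/2 = 1.100 m.
ȳ = (P₁·0.7333 + P₂·1.100)/(P₁+P₂) = 0.9193 m.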